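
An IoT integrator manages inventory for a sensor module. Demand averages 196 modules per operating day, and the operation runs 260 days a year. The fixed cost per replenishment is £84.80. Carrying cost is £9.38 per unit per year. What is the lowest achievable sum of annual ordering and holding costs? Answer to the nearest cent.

TC* ≈ £9,003.87

Annual demand D = 196 × 260 = 50,960.
Q* = √(2DS/H) = √(2 × 50,960 × 84.8 / 9.38) ≈ 959.90.
At the optimum the two cost components are equal, so total cost = 2·(Q*/2)H = Q*·H.
Minimum total = √(2DSH) = √(2 × 50,960 × 84.8 × 9.38) ≈ 9003.867.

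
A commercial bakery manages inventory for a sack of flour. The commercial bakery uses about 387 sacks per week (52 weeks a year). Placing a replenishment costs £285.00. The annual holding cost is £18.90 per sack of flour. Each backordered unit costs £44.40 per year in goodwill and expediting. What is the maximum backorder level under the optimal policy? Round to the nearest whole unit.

Annual demand D = 387 × 52 = 20,124.
With planned backorders, Q* = √(2DS/H) · √((H+B)/B).
√(2DS/H) = √(2 × 20,124 × 285 / 18.9) = 779.047.
√((H+B)/B) = √((18.9+44.4)/44.4) = 1.1940.
Q* ≈ 930.195.
S* = Q* · H/(H+B) = 930.195 × 18.9/63.3 ≈ 277.736.

S* ≈ 278 sacks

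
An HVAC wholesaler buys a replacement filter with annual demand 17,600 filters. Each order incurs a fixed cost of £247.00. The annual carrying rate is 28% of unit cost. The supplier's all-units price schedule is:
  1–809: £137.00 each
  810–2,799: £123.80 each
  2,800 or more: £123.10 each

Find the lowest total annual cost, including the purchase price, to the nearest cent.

Holding cost per unit per year at price C is H = 0.28·C.
For each price level, check whether its EOQ is feasible; otherwise the best quantity at that price is the breakpoint.
EOQ at £137.00 = 476.1 (feasible in tier 1): TC = 17,600×£137.00 + (17,600/476.1)×247 + (476.1/2)×0.28×£137.00 = £2,429,462.45.
EOQ at £123.80 = 500.8 < 810, so use break Q=810: TC = 17,600×£123.80 + (17,600/810.0)×247 + (810.0/2)×0.28×£123.80 = £2,198,285.83.
EOQ at £123.10 = 502.2 < 2800, so use break Q=2800: TC = 17,600×£123.10 + (17,600/2800.0)×247 + (2800.0/2)×0.28×£123.10 = £2,216,367.77.
Lowest total cost among the candidates is at Q = 810.0.

TC* ≈ £2,198,285.83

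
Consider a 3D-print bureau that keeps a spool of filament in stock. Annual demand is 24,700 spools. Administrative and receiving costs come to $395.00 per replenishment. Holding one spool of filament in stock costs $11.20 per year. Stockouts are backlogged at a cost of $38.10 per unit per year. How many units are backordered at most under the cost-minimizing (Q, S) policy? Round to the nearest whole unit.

With planned backorders, Q* = √(2DS/H) · √((H+B)/B).
√(2DS/H) = √(2 × 24,700 × 395 / 11.2) = 1319.936.
√((H+B)/B) = √((11.2+38.1)/38.1) = 1.1375.
Q* ≈ 1501.461.
S* = Q* · H/(H+B) = 1501.461 × 11.2/49.3 ≈ 341.103.

S* ≈ 341 spools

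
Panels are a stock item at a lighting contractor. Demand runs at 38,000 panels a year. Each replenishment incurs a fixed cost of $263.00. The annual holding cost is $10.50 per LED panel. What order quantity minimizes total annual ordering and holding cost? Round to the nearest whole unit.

EOQ = √(2DS / H) = √(2 × 38,000 × 263 / 10.5).
= √(19,988,000 / 10.5) = √1,903,619.0476 ≈ 1379.717.

Q* ≈ 1,380 panels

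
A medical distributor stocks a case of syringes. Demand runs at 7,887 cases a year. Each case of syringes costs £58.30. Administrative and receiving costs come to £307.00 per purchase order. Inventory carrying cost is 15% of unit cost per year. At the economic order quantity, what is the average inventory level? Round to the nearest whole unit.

Holding cost H = 0.15 × £58.30 = £8.7450 per unit per year.
The optimal lot size = √(2DS/H) = √(2 × 7,887 × 307 / 8.745) ≈ 744.15.
Average inventory = Q*/2 ≈ 744.15 / 2 = 372.075.

Average inventory ≈ 372 cases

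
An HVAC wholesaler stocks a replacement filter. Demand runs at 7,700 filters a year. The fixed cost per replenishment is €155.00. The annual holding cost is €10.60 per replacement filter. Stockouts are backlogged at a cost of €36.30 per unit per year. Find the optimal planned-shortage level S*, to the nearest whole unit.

With planned backorders, Q* = √(2DS/H) · √((H+B)/B).
√(2DS/H) = √(2 × 7,700 × 155 / 10.6) = 474.540.
√((H+B)/B) = √((10.6+36.3)/36.3) = 1.1367.
Q* ≈ 539.394.
S* = Q* · H/(H+B) = 539.394 × 10.6/46.9 ≈ 121.910.

S* ≈ 122 filters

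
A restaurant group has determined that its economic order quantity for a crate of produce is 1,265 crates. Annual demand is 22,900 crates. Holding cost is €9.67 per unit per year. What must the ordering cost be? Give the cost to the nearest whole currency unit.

S ≈ €338

Invert the EOQ relation Q*² = 2DS/H.
From Q* = √(2DS/H): S = Q*²H / (2D) = 1,265² × 9.67 / (2 × 22,900) = 337.8641.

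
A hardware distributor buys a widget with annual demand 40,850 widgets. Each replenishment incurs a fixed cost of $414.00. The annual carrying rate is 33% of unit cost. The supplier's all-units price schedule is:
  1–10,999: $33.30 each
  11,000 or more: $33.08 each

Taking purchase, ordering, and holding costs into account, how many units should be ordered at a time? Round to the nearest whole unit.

Holding cost per unit per year at price C is H = 0.33·C.
Candidates are each tier's EOQ (if it falls in that tier) and each price-break quantity.
EOQ at $33.30 = 1754.4 (feasible in tier 1): TC = 40,850×$33.30 + (40,850/1754.4)×414 + (1754.4/2)×0.33×$33.30 = $1,379,584.26.
EOQ at $33.08 = 1760.2 < 11000, so use break Q=11000: TC = 40,850×$33.08 + (40,850/11000.0)×414 + (11000.0/2)×0.33×$33.08 = $1,412,895.65.
Lowest total cost is $1,379,584.26 at Q = 1754.4.

Q* ≈ 1,754 widgets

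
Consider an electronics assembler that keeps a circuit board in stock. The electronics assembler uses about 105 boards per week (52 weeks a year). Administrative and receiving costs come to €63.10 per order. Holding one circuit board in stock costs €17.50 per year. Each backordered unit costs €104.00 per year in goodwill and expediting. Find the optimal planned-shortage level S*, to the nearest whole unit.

Annual demand D = 105 × 52 = 5,460.
With planned backorders, Q* = √(2DS/H) · √((H+B)/B).
√(2DS/H) = √(2 × 5,460 × 63.1 / 17.5) = 198.430.
√((H+B)/B) = √((17.5+104)/104) = 1.0809.
Q* ≈ 214.476.
S* = Q* · H/(H+B) = 214.476 × 17.5/121.5 ≈ 30.892.

S* ≈ 31 boards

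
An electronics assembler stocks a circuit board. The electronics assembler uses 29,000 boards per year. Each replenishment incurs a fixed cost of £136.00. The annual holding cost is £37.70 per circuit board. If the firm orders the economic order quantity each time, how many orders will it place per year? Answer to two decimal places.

EOQ = √(2DS/H) = √(2 × 29,000 × 136 / 37.7) ≈ 457.42.
Orders per year = D / Q* = 29,000 / 457.42 ≈ 63.399.

N ≈ 63.40 orders per year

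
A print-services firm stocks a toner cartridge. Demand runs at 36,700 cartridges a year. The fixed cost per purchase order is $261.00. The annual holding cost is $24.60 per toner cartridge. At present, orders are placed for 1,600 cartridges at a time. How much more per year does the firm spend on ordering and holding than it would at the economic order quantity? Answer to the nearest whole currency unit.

EOQ = √(2DS/H) = √(2 × 36,700 × 261 / 24.6) ≈ 882.47.
Cost at Q* = (D/Q*)S + (Q*/2)H = √(2DSH) ≈ $21,708.80.
Cost at Q = 1,600: (36,700/1,600)×261 + (1,600/2)×24.6 = $5,986.69 + $19,680.00 = $25,666.69.
Excess = $25,666.69 − $21,708.80 = $3,957.89.

Extra cost ≈ $3,958 per year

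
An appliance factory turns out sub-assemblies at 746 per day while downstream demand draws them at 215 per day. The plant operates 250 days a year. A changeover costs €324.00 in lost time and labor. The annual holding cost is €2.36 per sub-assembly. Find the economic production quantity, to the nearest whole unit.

Annual demand D = 215 × 250 = 53,750.
Production build-up factor (1 − d/p) = 1 − 215/746 = 0.7118.
Q* = √(2DS / (H(1 − d/p))) = √(2 × 53,750 × 324 / (2.36 × 0.7118)).
= √(34,830,000 / 1.6798) ≈ 4553.474.

Q* ≈ 4,553 sub-assemblies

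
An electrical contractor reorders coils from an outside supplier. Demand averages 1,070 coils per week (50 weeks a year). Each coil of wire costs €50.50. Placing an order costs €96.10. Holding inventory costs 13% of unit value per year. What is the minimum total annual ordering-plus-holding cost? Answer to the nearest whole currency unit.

TC* ≈ €8,216

Annual demand D = 1,070 × 50 = 53,500.
Holding cost H = 0.13 × €50.50 = €6.5650 per unit per year.
EOQ = √(2DS/H) = √(2 × 53,500 × 96.1 / 6.565) ≈ 1251.52.
At Q*, ordering cost (D/Q*)S equals holding cost (Q*/2)H, each = √(DSH/2).
Minimum total = √(2DSH) = √(2 × 53,500 × 96.1 × 6.565) ≈ 8216.199.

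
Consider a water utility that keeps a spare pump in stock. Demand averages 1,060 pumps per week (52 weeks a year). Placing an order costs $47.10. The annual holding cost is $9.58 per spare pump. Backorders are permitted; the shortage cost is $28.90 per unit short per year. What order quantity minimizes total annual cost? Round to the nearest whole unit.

Q* ≈ 850 pumps

Annual demand D = 1,060 × 52 = 55,120.
With planned backorders, Q* = √(2DS/H) · √((H+B)/B).
√(2DS/H) = √(2 × 55,120 × 47.1 / 9.58) = 736.203.
√((H+B)/B) = √((9.58+28.9)/28.9) = 1.1539.
Q* ≈ 849.505.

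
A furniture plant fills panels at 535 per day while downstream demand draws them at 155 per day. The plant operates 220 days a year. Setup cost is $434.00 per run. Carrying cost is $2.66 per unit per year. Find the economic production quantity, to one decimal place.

Q* ≈ 3,958.1 panels

Annual demand D = 155 × 220 = 34,100.
Production build-up factor (1 − d/p) = 1 − 155/535 = 0.7103.
Q* = √(2DS / (H(1 − d/p))) = √(2 × 34,100 × 434 / (2.66 × 0.7103)).
= √(29,598,800 / 1.8893) ≈ 3958.050.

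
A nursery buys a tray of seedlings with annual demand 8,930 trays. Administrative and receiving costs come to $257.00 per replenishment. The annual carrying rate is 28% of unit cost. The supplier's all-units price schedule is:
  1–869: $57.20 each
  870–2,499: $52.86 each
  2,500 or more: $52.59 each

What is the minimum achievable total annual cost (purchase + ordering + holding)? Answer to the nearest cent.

TC* ≈ $481,116.09

Holding cost per unit per year at price C is H = 0.28·C.
For each price level, check whether its EOQ is feasible; otherwise the best quantity at that price is the breakpoint.
EOQ at $57.20 = 535.3 (feasible in tier 1): TC = 8,930×$57.20 + (8,930/535.3)×257 + (535.3/2)×0.28×$57.20 = $519,370.02.
EOQ at $52.86 = 556.9 < 870, so use break Q=870: TC = 8,930×$52.86 + (8,930/870.0)×257 + (870.0/2)×0.28×$52.86 = $481,116.09.
EOQ at $52.59 = 558.3 < 2500, so use break Q=2500: TC = 8,930×$52.59 + (8,930/2500.0)×257 + (2500.0/2)×0.28×$52.59 = $488,953.20.
Lowest total cost among the candidates is at Q = 870.0.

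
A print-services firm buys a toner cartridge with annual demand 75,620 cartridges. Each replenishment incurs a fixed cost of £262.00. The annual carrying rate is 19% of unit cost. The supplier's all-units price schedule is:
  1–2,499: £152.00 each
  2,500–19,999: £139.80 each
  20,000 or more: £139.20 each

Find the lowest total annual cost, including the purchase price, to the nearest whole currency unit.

TC* ≈ £10,612,803

Holding cost per unit per year at price C is H = 0.19·C.
Candidates are each tier's EOQ (if it falls in that tier) and each price-break quantity.
EOQ at £152.00 = 1171.3 (feasible in tier 1): TC = 75,620×£152.00 + (75,620/1171.3)×262 + (1171.3/2)×0.19×£152.00 = £11,528,068.49.
EOQ at £139.80 = 1221.4 < 2500, so use break Q=2500: TC = 75,620×£139.80 + (75,620/2500.0)×262 + (2500.0/2)×0.19×£139.80 = £10,612,803.48.
EOQ at £139.20 = 1224.0 < 20000, so use break Q=20000: TC = 75,620×£139.20 + (75,620/20000.0)×262 + (20000.0/2)×0.19×£139.20 = £10,791,774.62.
Lowest total cost among the candidates is at Q = 2500.0.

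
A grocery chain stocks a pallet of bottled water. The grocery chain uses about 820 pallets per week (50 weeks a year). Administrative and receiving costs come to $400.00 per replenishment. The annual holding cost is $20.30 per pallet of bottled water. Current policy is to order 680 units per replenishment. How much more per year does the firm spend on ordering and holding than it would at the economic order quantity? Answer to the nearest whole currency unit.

Extra cost ≈ $5,216 per year

Annual demand D = 820 × 50 = 41,000.
EOQ = √(2DS/H) = √(2 × 41,000 × 400 / 20.3) ≈ 1271.13.
Cost at Q* = (D/Q*)S + (Q*/2)H = √(2DSH) ≈ $25,803.88.
Cost at Q = 680: (41,000/680)×400 + (680/2)×20.3 = $24,117.65 + $6,902.00 = $31,019.65.
Excess = $31,019.65 − $25,803.88 = $5,215.77.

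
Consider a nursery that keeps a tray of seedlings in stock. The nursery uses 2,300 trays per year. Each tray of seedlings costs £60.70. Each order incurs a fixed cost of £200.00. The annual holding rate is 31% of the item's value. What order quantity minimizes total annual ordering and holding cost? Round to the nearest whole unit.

Holding cost H = 0.31 × £60.70 = £18.8170 per unit per year.
EOQ = √(2DS / H) = √(2 × 2,300 × 200 / 18.817).
= √(920,000 / 18.817) = √48,891.9594 ≈ 221.115.

Q* ≈ 221 trays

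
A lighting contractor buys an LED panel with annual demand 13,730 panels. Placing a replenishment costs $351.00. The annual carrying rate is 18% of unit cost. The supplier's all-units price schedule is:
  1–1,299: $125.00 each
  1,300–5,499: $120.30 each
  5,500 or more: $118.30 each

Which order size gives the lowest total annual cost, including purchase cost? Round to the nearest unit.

Holding cost per unit per year at price C is H = 0.18·C.
Candidates are each tier's EOQ (if it falls in that tier) and each price-break quantity.
EOQ at $125.00 = 654.5 (feasible in tier 1): TC = 13,730×$125.00 + (13,730/654.5)×351 + (654.5/2)×0.18×$125.00 = $1,730,976.35.
EOQ at $120.30 = 667.2 < 1300, so use break Q=1300: TC = 13,730×$120.30 + (13,730/1300.0)×351 + (1300.0/2)×0.18×$120.30 = $1,669,501.20.
EOQ at $118.30 = 672.8 < 5500, so use break Q=5500: TC = 13,730×$118.30 + (13,730/5500.0)×351 + (5500.0/2)×0.18×$118.30 = $1,683,693.72.
Lowest total cost is $1,669,501.20 at Q = 1300.0.

Q* ≈ 1,300 panels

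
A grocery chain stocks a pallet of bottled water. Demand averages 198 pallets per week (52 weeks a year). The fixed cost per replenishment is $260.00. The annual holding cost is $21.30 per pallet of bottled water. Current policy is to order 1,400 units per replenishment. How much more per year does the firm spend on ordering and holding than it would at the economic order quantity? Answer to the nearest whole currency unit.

Annual demand D = 198 × 52 = 10,296.
EOQ = √(2DS/H) = √(2 × 10,296 × 260 / 21.3) ≈ 501.36.
Cost at Q* = (D/Q*)S + (Q*/2)H = √(2DSH) ≈ $10,678.88.
Cost at Q = 1,400: (10,296/1,400)×260 + (1,400/2)×21.3 = $1,912.11 + $14,910.00 = $16,822.11.
Excess = $16,822.11 − $10,678.88 = $6,143.23.

Extra cost ≈ $6,143 per year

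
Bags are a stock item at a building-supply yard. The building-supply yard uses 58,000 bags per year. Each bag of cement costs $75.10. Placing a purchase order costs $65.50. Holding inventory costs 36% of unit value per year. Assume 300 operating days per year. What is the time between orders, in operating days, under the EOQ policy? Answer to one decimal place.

T ≈ 2.7 days

Holding cost H = 0.36 × $75.10 = $27.0360 per unit per year.
The optimal lot size = √(2DS/H) = √(2 × 58,000 × 65.5 / 27.036) ≈ 530.13.
Cycle time = Q*/D × 300 = 530.13 / 58,000 × 300 ≈ 2.742 days.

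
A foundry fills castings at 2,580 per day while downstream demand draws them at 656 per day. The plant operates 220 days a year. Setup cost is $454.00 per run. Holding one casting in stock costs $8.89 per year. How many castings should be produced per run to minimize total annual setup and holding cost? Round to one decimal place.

Q* ≈ 4,445.9 castings

Annual demand D = 656 × 220 = 144,320.
Production build-up factor (1 − d/p) = 1 − 656/2,580 = 0.7457.
Q* = √(2DS / (H(1 − d/p))) = √(2 × 144,320 × 454 / (8.89 × 0.7457)).
= √(131,042,560 / 6.6296) ≈ 4445.930.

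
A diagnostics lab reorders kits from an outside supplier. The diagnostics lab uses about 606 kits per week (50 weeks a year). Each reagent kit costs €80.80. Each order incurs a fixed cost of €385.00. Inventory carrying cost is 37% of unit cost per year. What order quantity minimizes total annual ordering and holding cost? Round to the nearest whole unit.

Annual demand D = 606 × 50 = 30,300.
Holding cost H = 0.37 × €80.80 = €29.8960 per unit per year.
EOQ = √(2DS / H) = √(2 × 30,300 × 385 / 29.896).
= √(23,331,000 / 29.896) = √780,405.4054 ≈ 883.406.

Q* ≈ 883 kits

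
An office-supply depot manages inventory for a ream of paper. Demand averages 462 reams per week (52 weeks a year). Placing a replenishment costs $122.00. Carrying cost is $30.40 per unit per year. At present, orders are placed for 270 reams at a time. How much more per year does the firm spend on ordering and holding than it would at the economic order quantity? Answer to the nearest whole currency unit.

Annual demand D = 462 × 52 = 24,024.
EOQ = √(2DS/H) = √(2 × 24,024 × 122 / 30.4) ≈ 439.12.
Cost at Q* = (D/Q*)S + (Q*/2)H = √(2DSH) ≈ $13,349.17.
Cost at Q = 270: (24,024/270)×122 + (270/2)×30.4 = $10,855.29 + $4,104.00 = $14,959.29.
Excess = $14,959.29 − $13,349.17 = $1,610.12.

Extra cost ≈ $1,610 per year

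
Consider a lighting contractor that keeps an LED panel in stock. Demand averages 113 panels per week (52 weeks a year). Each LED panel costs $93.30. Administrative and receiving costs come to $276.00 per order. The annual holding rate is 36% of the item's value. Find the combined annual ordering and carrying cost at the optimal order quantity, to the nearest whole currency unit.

TC* ≈ $10,438

Annual demand D = 113 × 52 = 5,876.
Holding cost H = 0.36 × $93.30 = $33.5880 per unit per year.
EOQ = √(2DS/H) = √(2 × 5,876 × 276 / 33.588) ≈ 310.76.
At the optimum the two cost components are equal, so total cost = 2·(Q*/2)H = Q*·H.
Minimum total = √(2DSH) = √(2 × 5,876 × 276 × 33.588) ≈ 10437.645.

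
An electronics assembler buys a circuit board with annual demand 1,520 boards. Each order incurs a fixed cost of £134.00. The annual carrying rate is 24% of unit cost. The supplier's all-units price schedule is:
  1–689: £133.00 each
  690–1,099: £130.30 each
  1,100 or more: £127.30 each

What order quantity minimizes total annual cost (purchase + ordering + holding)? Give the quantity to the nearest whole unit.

Q* ≈ 113 boards

Holding cost per unit per year at price C is H = 0.24·C.
For each price level, check whether its EOQ is feasible; otherwise the best quantity at that price is the breakpoint.
EOQ at £133.00 = 113.0 (feasible in tier 1): TC = 1,520×£133.00 + (1,520/113.0)×134 + (113.0/2)×0.24×£133.00 = £205,765.96.
EOQ at £130.30 = 114.1 < 690, so use break Q=690: TC = 1,520×£130.30 + (1,520/690.0)×134 + (690.0/2)×0.24×£130.30 = £209,140.03.
EOQ at £127.30 = 115.5 < 1100, so use break Q=1100: TC = 1,520×£127.30 + (1,520/1100.0)×134 + (1100.0/2)×0.24×£127.30 = £210,484.76.
Lowest total cost is £205,765.96 at Q = 113.0.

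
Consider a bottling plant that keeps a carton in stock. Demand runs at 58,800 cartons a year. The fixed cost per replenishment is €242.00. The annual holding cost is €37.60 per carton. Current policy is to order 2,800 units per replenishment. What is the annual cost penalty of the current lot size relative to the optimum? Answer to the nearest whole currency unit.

EOQ = √(2DS/H) = √(2 × 58,800 × 242 / 37.6) ≈ 870.00.
Cost at Q* = (D/Q*)S + (Q*/2)H = √(2DSH) ≈ €32,711.86.
Cost at Q = 2,800: (58,800/2,800)×242 + (2,800/2)×37.6 = €5,082.00 + €52,640.00 = €57,722.00.
Excess = €57,722.00 − €32,711.86 = €25,010.14.

Extra cost ≈ €25,010 per year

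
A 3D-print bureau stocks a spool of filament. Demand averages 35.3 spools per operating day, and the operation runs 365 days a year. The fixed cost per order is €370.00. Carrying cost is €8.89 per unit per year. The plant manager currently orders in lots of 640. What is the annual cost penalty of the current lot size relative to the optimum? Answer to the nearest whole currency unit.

Annual demand D = 35.3 × 365 = 12,884.5.
EOQ = √(2DS/H) = √(2 × 12,884.5 × 370 / 8.89) ≈ 1035.62.
Cost at Q* = (D/Q*)S + (Q*/2)H = √(2DSH) ≈ €9,206.63.
Cost at Q = 640: (12,884.5/640)×370 + (640/2)×8.89 = €7,448.85 + €2,844.80 = €10,293.65.
Excess = €10,293.65 − €9,206.63 = €1,087.03.

Extra cost ≈ €1,087 per year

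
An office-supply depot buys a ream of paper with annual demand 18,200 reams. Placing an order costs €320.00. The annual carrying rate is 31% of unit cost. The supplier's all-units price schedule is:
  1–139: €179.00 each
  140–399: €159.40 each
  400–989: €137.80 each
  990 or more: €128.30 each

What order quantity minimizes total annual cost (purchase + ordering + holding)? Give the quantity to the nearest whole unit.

Holding cost per unit per year at price C is H = 0.31·C.
Candidates are each tier's EOQ (if it falls in that tier) and each price-break quantity.
Tier 1 (€179.00): EOQ = 458.2 exceeds tier's upper bound 139, so this tier is dominated.
Tier 2 (€159.40): EOQ = 485.5 exceeds tier's upper bound 399, so this tier is dominated.
EOQ at €137.80 = 522.2 (feasible in tier 3): TC = 18,200×€137.80 + (18,200/522.2)×320 + (522.2/2)×0.31×€137.80 = €2,530,266.48.
EOQ at €128.30 = 541.2 < 990, so use break Q=990: TC = 18,200×€128.30 + (18,200/990.0)×320 + (990.0/2)×0.31×€128.30 = €2,360,630.46.
Lowest total cost is €2,360,630.46 at Q = 990.0.

Q* ≈ 990 reams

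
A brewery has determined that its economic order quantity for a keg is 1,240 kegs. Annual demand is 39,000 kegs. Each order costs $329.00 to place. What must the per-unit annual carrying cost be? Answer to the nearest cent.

H ≈ $16.69

Squaring Q* = √(2DS/H) gives Q*² = 2DS/H.
From Q* = √(2DS/H): H = 2DS / Q*² = 2 × 39,000 × 329 / 1,240² = 16.6896.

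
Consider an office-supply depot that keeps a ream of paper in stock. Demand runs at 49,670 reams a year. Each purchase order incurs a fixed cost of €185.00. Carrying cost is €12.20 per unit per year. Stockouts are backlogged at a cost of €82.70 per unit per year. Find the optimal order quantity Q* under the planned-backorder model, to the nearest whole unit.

With planned backorders, Q* = √(2DS/H) · √((H+B)/B).
√(2DS/H) = √(2 × 49,670 × 185 / 12.2) = 1227.349.
√((H+B)/B) = √((12.2+82.7)/82.7) = 1.0712.
Q* ≈ 1314.766.

Q* ≈ 1,315 reams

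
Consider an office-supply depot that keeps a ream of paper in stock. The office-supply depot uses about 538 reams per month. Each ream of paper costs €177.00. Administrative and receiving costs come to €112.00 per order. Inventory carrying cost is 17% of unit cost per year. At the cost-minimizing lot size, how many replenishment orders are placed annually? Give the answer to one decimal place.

Annual demand D = 538 × 12 = 6,456.
Holding cost H = 0.17 × €177.00 = €30.0900 per unit per year.
Q* = √(2DS/H) = √(2 × 6,456 × 112 / 30.09) ≈ 219.23.
Orders per year = D / Q* = 6,456 / 219.23 ≈ 29.449.

N ≈ 29.4 orders per year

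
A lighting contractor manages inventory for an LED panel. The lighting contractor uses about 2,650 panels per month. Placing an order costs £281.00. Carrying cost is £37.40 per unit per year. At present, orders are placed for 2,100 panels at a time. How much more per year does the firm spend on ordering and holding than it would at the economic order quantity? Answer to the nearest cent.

Extra cost ≈ £17,671.75 per year

Annual demand D = 2,650 × 12 = 31,800.
EOQ = √(2DS/H) = √(2 × 31,800 × 281 / 37.4) ≈ 691.27.
Cost at Q* = (D/Q*)S + (Q*/2)H = √(2DSH) ≈ £25,853.39.
Cost at Q = 2,100: (31,800/2,100)×281 + (2,100/2)×37.4 = £4,255.14 + £39,270.00 = £43,525.14.
Excess = £43,525.14 − £25,853.39 = £17,671.75.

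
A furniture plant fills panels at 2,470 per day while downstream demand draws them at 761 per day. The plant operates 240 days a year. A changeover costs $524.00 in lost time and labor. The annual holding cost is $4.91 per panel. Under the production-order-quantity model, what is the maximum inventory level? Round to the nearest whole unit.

Annual demand D = 761 × 240 = 182,640.
Production build-up factor (1 − d/p) = 1 − 761/2,470 = 0.6919.
Q* = √(2DS / (H(1 − d/p))) = √(2 × 182,640 × 524 / (4.91 × 0.6919)).
= √(191,406,720 / 3.3972) ≈ 7506.116.
Maximum inventory = Q*(1 − d/p) = 7506.116 × 0.6919 ≈ 5193.503.

I_max ≈ 5,194 panels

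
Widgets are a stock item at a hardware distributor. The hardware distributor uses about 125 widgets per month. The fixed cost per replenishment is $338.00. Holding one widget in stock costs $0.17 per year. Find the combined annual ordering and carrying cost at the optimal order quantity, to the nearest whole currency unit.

Annual demand D = 125 × 12 = 1,500.
The optimal lot size = √(2DS/H) = √(2 × 1,500 × 338 / 0.17) ≈ 2442.27.
At the optimum the two cost components are equal, so total cost = 2·(Q*/2)H = Q*·H.
Minimum total = √(2DSH) = √(2 × 1,500 × 338 × 0.17) ≈ 415.187.

TC* ≈ $415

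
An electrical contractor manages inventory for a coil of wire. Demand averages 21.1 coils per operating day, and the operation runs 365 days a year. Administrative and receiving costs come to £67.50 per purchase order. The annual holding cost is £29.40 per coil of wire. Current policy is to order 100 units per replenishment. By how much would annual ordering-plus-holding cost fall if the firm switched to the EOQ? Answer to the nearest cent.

Annual demand D = 21.1 × 365 = 7,701.5.
EOQ = √(2DS/H) = √(2 × 7,701.5 × 67.5 / 29.4) ≈ 188.05.
Cost at Q* = (D/Q*)S + (Q*/2)H = √(2DSH) ≈ £5,528.77.
Cost at Q = 100: (7,701.5/100)×67.5 + (100/2)×29.4 = £5,198.51 + £1,470.00 = £6,668.51.
Excess = £6,668.51 − £5,528.77 = £1,139.75.

Extra cost ≈ £1,139.75 per year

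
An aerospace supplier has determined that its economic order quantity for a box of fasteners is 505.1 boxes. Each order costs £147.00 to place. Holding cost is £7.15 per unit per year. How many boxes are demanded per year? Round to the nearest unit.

D ≈ 6,205 boxes per year

Squaring Q* = √(2DS/H) gives Q*² = 2DS/H.
From Q* = √(2DS/H): D = Q*²H / (2S) = 505.1² × 7.15 / (2 × 147) = 6204.595.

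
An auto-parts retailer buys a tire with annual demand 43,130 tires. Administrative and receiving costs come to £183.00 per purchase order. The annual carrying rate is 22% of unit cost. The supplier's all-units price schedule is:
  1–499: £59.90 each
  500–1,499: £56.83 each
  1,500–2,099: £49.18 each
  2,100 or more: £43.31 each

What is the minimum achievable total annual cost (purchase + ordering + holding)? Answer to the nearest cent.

TC* ≈ £1,881,723.38

Holding cost per unit per year at price C is H = 0.22·C.
Evaluate total cost at each tier's feasible EOQ or, if the EOQ is below the tier, at the tier's minimum quantity.
Tier 1 (£59.90): EOQ = 1094.5 exceeds tier's upper bound 499, so this tier is dominated.
EOQ at £56.83 = 1123.6 (feasible in tier 2): TC = 43,130×£56.83 + (43,130/1123.6)×183 + (1123.6/2)×0.22×£56.83 = £2,465,126.42.
EOQ at £49.18 = 1207.9 < 1500, so use break Q=1500: TC = 43,130×£49.18 + (43,130/1500.0)×183 + (1500.0/2)×0.22×£49.18 = £2,134,509.96.
EOQ at £43.31 = 1287.1 < 2100, so use break Q=2100: TC = 43,130×£43.31 + (43,130/2100.0)×183 + (2100.0/2)×0.22×£43.31 = £1,881,723.38.
Lowest total cost among the candidates is at Q = 2100.0.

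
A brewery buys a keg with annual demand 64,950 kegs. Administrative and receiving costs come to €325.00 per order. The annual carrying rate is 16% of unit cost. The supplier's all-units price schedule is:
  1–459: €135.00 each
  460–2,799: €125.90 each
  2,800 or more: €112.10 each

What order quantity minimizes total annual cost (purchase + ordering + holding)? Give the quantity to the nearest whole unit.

Q* ≈ 2,800 kegs

Holding cost per unit per year at price C is H = 0.16·C.
For each price level, check whether its EOQ is feasible; otherwise the best quantity at that price is the breakpoint.
Tier 1 (€135.00): EOQ = 1398.0 exceeds tier's upper bound 459, so this tier is dominated.
EOQ at €125.90 = 1447.7 (feasible in tier 2): TC = 64,950×€125.90 + (64,950/1447.7)×325 + (1447.7/2)×0.16×€125.90 = €8,206,367.12.
EOQ at €112.10 = 1534.2 < 2800, so use break Q=2800: TC = 64,950×€112.10 + (64,950/2800.0)×325 + (2800.0/2)×0.16×€112.10 = €7,313,544.24.
Lowest total cost is €7,313,544.24 at Q = 2800.0.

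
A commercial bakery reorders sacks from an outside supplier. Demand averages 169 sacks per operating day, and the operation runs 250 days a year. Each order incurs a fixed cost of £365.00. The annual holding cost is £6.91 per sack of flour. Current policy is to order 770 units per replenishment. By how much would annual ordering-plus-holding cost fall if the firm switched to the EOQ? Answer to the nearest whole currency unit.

Extra cost ≈ £8,089 per year

Annual demand D = 169 × 250 = 42,250.
EOQ = √(2DS/H) = √(2 × 42,250 × 365 / 6.91) ≈ 2112.69.
Cost at Q* = (D/Q*)S + (Q*/2)H = √(2DSH) ≈ £14,598.69.
Cost at Q = 770: (42,250/770)×365 + (770/2)×6.91 = £20,027.60 + £2,660.35 = £22,687.95.
Excess = £22,687.95 − £14,598.69 = £8,089.26.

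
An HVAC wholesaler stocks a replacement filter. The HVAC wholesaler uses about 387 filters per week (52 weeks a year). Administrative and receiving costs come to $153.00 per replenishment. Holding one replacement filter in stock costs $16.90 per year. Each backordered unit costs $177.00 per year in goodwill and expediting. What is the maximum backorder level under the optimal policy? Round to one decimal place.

Annual demand D = 387 × 52 = 20,124.
With planned backorders, Q* = √(2DS/H) · √((H+B)/B).
√(2DS/H) = √(2 × 20,124 × 153 / 16.9) = 603.635.
√((H+B)/B) = √((16.9+177)/177) = 1.0467.
Q* ≈ 631.796.
S* = Q* · H/(H+B) = 631.796 × 16.9/193.9 ≈ 55.066.

S* ≈ 55.1 filters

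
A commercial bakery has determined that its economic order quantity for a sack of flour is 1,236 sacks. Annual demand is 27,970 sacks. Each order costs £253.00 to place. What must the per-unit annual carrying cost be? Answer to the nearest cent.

H ≈ £9.26

The basic EOQ model gives Q* = √(2DS/H); rearrange for the unknown.
From Q* = √(2DS/H): H = 2DS / Q*² = 2 × 27,970 × 253 / 1,236² = 9.2642.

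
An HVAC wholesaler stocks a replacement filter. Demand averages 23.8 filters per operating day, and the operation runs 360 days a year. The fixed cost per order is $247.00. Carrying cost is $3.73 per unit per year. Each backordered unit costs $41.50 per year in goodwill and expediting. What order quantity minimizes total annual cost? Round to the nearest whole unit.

Q* ≈ 1,112 filters

Annual demand D = 23.8 × 360 = 8,568.
With planned backorders, Q* = √(2DS/H) · √((H+B)/B).
√(2DS/H) = √(2 × 8,568 × 247 / 3.73) = 1065.243.
√((H+B)/B) = √((3.73+41.5)/41.5) = 1.0440.
Q* ≈ 1112.085.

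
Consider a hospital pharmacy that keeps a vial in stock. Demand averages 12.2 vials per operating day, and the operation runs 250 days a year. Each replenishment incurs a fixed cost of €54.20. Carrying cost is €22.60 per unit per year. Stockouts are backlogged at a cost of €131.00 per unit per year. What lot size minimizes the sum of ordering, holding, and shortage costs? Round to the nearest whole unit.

Q* ≈ 131 vials

Annual demand D = 12.2 × 250 = 3,050.
With planned backorders, Q* = √(2DS/H) · √((H+B)/B).
√(2DS/H) = √(2 × 3,050 × 54.2 / 22.6) = 120.951.
√((H+B)/B) = √((22.6+131)/131) = 1.0828.
Q* ≈ 130.970.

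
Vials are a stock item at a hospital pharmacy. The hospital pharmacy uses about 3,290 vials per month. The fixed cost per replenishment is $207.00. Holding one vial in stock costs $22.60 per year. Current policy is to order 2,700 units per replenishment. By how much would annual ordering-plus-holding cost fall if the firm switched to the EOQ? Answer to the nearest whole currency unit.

Annual demand D = 3,290 × 12 = 39,480.
EOQ = √(2DS/H) = √(2 × 39,480 × 207 / 22.6) ≈ 850.42.
Cost at Q* = (D/Q*)S + (Q*/2)H = √(2DSH) ≈ $19,219.54.
Cost at Q = 2,700: (39,480/2,700)×207 + (2,700/2)×22.6 = $3,026.80 + $30,510.00 = $33,536.80.
Excess = $33,536.80 − $19,219.54 = $14,317.26.

Extra cost ≈ $14,317 per year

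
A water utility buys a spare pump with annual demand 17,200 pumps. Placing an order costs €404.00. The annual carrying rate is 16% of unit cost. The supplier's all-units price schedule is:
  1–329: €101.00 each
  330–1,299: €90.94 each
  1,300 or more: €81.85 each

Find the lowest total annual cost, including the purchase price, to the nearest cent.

Holding cost per unit per year at price C is H = 0.16·C.
For each price level, check whether its EOQ is feasible; otherwise the best quantity at that price is the breakpoint.
Tier 1 (€101.00): EOQ = 927.4 exceeds tier's upper bound 329, so this tier is dominated.
EOQ at €90.94 = 977.3 (feasible in tier 2): TC = 17,200×€90.94 + (17,200/977.3)×404 + (977.3/2)×0.16×€90.94 = €1,578,388.25.
EOQ at €81.85 = 1030.2 < 1300, so use break Q=1300: TC = 17,200×€81.85 + (17,200/1300.0)×404 + (1300.0/2)×0.16×€81.85 = €1,421,677.63.
Lowest total cost among the candidates is at Q = 1300.0.

TC* ≈ €1,421,677.63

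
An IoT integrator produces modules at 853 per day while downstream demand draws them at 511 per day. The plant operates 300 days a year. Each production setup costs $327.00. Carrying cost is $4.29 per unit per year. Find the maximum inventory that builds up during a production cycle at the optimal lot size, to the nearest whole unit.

I_max ≈ 3,061 modules

Annual demand D = 511 × 300 = 153,300.
Production build-up factor (1 − d/p) = 1 − 511/853 = 0.4009.
Q* = √(2DS / (H(1 − d/p))) = √(2 × 153,300 × 327 / (4.29 × 0.4009)).
= √(100,258,200 / 1.72) ≈ 7634.714.
Maximum inventory = Q*(1 − d/p) = 7634.714 × 0.4009 ≈ 3061.046.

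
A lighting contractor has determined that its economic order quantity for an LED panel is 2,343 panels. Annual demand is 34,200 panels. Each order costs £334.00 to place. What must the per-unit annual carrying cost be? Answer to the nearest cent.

Squaring Q* = √(2DS/H) gives Q*² = 2DS/H.
From Q* = √(2DS/H): H = 2DS / Q*² = 2 × 34,200 × 334 / 2,343² = 4.1616.

H ≈ £4.16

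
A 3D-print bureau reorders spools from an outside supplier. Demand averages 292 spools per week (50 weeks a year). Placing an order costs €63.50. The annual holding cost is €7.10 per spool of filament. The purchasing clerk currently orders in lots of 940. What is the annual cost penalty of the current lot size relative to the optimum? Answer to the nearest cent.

Annual demand D = 292 × 50 = 14,600.
EOQ = √(2DS/H) = √(2 × 14,600 × 63.5 / 7.1) ≈ 511.03.
Cost at Q* = (D/Q*)S + (Q*/2)H = √(2DSH) ≈ €3,628.34.
Cost at Q = 940: (14,600/940)×63.5 + (940/2)×7.1 = €986.28 + €3,337.00 = €4,323.28.
Excess = €4,323.28 − €3,628.34 = €694.94.

Extra cost ≈ €694.94 per year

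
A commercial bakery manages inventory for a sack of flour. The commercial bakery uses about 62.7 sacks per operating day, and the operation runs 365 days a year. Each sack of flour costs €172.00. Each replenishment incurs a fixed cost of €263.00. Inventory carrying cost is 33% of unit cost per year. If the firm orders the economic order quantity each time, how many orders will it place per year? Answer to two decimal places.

Annual demand D = 62.7 × 365 = 22,885.5.
Holding cost H = 0.33 × €172.00 = €56.7600 per unit per year.
Q* = √(2DS/H) = √(2 × 22,885.5 × 263 / 56.76) ≈ 460.52.
Orders per year = D / Q* = 22,885.5 / 460.52 ≈ 49.695.

N ≈ 49.69 orders per year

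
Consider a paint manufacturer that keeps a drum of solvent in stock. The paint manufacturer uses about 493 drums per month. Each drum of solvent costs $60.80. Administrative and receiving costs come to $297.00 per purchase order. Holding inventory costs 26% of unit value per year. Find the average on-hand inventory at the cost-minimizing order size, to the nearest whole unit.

Annual demand D = 493 × 12 = 5,916.
Holding cost H = 0.26 × $60.80 = $15.8080 per unit per year.
The optimal lot size = √(2DS/H) = √(2 × 5,916 × 297 / 15.808) ≈ 471.49.
Average inventory = Q*/2 ≈ 471.49 / 2 = 235.743.

Average inventory ≈ 236 drums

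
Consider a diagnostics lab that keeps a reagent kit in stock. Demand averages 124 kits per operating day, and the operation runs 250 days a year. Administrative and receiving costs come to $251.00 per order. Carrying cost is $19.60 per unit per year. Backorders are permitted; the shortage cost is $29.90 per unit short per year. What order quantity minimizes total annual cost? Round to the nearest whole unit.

Q* ≈ 1,146 kits

Annual demand D = 124 × 250 = 31,000.
With planned backorders, Q* = √(2DS/H) · √((H+B)/B).
√(2DS/H) = √(2 × 31,000 × 251 / 19.6) = 891.055.
√((H+B)/B) = √((19.6+29.9)/29.9) = 1.2867.
Q* ≈ 1146.494.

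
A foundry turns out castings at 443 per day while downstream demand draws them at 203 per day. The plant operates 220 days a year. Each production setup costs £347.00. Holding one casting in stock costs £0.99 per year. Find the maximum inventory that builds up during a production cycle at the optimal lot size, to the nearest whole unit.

I_max ≈ 4,118 castings

Annual demand D = 203 × 220 = 44,660.
Production build-up factor (1 − d/p) = 1 − 203/443 = 0.5418.
Q* = √(2DS / (H(1 − d/p))) = √(2 × 44,660 × 347 / (0.99 × 0.5418)).
= √(30,994,040 / 0.5363) ≈ 7601.823.
Maximum inventory = Q*(1 − d/p) = 7601.823 × 0.5418 ≈ 4118.369.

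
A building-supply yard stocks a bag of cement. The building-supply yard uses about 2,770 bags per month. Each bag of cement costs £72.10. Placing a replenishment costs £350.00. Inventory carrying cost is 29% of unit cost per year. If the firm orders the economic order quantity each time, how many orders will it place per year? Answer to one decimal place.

N ≈ 31.5 orders per year

Annual demand D = 2,770 × 12 = 33,240.
Holding cost H = 0.29 × £72.10 = £20.9090 per unit per year.
The optimal lot size = √(2DS/H) = √(2 × 33,240 × 350 / 20.909) ≈ 1054.90.
Orders per year = D / Q* = 33,240 / 1054.90 ≈ 31.510.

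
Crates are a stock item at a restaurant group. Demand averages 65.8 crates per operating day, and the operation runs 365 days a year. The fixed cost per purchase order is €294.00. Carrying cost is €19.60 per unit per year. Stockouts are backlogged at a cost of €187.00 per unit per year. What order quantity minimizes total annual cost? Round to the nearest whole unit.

Annual demand D = 65.8 × 365 = 24,017.
With planned backorders, Q* = √(2DS/H) · √((H+B)/B).
√(2DS/H) = √(2 × 24,017 × 294 / 19.6) = 848.829.
√((H+B)/B) = √((19.6+187)/187) = 1.0511.
Q* ≈ 892.204.

Q* ≈ 892 crates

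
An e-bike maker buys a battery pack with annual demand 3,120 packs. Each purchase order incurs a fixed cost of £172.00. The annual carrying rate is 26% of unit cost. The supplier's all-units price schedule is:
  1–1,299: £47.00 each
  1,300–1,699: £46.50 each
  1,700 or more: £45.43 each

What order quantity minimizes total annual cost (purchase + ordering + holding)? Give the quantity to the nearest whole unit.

Q* ≈ 296 packs

Holding cost per unit per year at price C is H = 0.26·C.
For each price level, check whether its EOQ is feasible; otherwise the best quantity at that price is the breakpoint.
EOQ at £47.00 = 296.4 (feasible in tier 1): TC = 3,120×£47.00 + (3,120/296.4)×172 + (296.4/2)×0.26×£47.00 = £150,261.53.
EOQ at £46.50 = 297.9 < 1300, so use break Q=1300: TC = 3,120×£46.50 + (3,120/1300.0)×172 + (1300.0/2)×0.26×£46.50 = £153,351.30.
EOQ at £45.43 = 301.4 < 1700, so use break Q=1700: TC = 3,120×£45.43 + (3,120/1700.0)×172 + (1700.0/2)×0.26×£45.43 = £152,097.30.
Lowest total cost is £150,261.53 at Q = 296.4.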